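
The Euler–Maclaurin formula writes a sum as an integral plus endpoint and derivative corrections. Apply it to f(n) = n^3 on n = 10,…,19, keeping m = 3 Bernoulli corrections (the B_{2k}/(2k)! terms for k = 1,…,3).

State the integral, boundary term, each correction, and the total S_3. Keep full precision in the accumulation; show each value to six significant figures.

Integral: ∫_10^19 x^3 dx = 30080.2.
½[f(10) + f(19)] = ½[1000.00 + 6859.00] = 3929.50.
Running total after boundary: 34009.8.
Correction k=1: B_{2}/2! · (f^{(1)}(19) − f^{(1)}(10)) = 1/12 · (1083.00 − 300.000) = 65.2500.
After k=1: 34075.0.
Correction k=2: B_{4}/4! · (f^{(3)}(19) − f^{(3)}(10)) = −1/720 · (6.00000 − 6.00000) = 0.00000.
After k=2: 34075.0.
Correction k=3: B_{6}/6! · (f^{(5)}(19) − f^{(5)}(10)) = 1/30240 · (0.00000 − 0.00000) = 0.00000.

S_3 ≈ 34075.0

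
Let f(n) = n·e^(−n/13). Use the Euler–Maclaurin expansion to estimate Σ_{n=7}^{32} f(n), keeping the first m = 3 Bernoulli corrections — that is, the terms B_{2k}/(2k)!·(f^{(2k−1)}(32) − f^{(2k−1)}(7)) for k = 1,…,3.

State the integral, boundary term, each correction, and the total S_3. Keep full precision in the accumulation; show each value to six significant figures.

S_3 ≈ 105.220

∫_7^32 x·e^(−x/13) dx evaluates to 101.845.
Boundary: ½(f(7) + f(32)) = ½(4.08552 + 2.72972) = 3.40762.
Running total after boundary: 105.253.
Correction k=1: B_{2}/2! · (f^{(1)}(32) − f^{(1)}(7)) = 1/12 · (-0.124675 − 0.269375) = -0.0328374.
After k=1: 105.220.
Correction k=2: B_{4}/4! · (f^{(3)}(32) − f^{(3)}(7)) = −1/720 · (0.000271791 − 0.00850098) = 1.14294e-05.
After k=2: 105.220.
Correction k=3: B_{6}/6! · (f^{(5)}(32) − f^{(5)}(7)) = 1/30240 · (7.58167e-06 − 9.11718e-05) = -2.76422e-09.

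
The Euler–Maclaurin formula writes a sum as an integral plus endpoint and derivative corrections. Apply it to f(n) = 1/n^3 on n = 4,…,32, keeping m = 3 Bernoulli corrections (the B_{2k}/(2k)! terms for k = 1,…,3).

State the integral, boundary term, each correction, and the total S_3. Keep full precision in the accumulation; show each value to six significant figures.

S_3 ≈ 0.0395467

The integral term ∫_4^32 1/x^3 dx = 0.0307617.
Boundary: ½(f(4) + f(32)) = ½(0.0156250 + 3.05176e-05) = 0.00782776.
So far: 0.0385895.
Correction k=1: B_{2}/2! · (f^{(1)}(32) − f^{(1)}(4)) = 1/12 · (-2.86102e-06 − (-0.0117188)) = 0.000976324.
After k=1: 0.0395658.
Correction k=2: B_{4}/4! · (f^{(3)}(32) − f^{(3)}(4)) = −1/720 · (-5.58794e-08 − (-0.0146484)) = -2.03450e-05.
After k=2: 0.0395455.
Correction k=3: B_{6}/6! · (f^{(5)}(32) − f^{(5)}(4)) = 1/30240 · (-2.29193e-09 − (-0.0384521)) = 1.27157e-06.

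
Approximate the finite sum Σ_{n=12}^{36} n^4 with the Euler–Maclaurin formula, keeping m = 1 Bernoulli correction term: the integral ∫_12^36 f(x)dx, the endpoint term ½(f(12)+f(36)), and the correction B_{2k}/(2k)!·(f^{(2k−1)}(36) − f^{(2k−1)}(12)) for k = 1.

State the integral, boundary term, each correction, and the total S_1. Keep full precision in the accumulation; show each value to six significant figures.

S_1 ≈ 1.29086e+07

Integral: ∫_12^36 x^4 dx = 1.20435e+07.
Endpoint term: (f(12) + f(36))/2 = (20736.0 + 1.67962e+06)/2 = 850176.
So far: 1.28936e+07.
Correction k=1: B_{2}/2! · (f^{(1)}(36) − f^{(1)}(12)) = 1/12 · (186624 − 6912.00) = 14976.0.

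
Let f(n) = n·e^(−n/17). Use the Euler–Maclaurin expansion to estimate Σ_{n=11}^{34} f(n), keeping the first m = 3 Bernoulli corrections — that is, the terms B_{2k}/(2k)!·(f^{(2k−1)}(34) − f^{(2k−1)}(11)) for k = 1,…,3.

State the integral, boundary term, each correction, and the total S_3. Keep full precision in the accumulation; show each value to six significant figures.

S_3 ≈ 137.044

∫_11^34 x·e^(−x/17) dx evaluates to 131.890.
Boundary: ½(f(11) + f(34)) = ½(5.75942 + 4.60140) = 5.18041.
Running total after boundary: 137.070.
Correction k=1: B_{2}/2! · (f^{(1)}(34) − f^{(1)}(11)) = 1/12 · (-0.135335 − 0.184794) = -0.0266775.
After k=1: 137.044.
Correction k=2: B_{4}/4! · (f^{(3)}(34) − f^{(3)}(11)) = −1/720 · (0.000468288 − 0.00426284) = 5.27021e-06.
After k=2: 137.044.
Correction k=3: B_{6}/6! · (f^{(5)}(34) − f^{(5)}(11)) = 1/30240 · (4.86112e-06 − 2.72881e-05) = -7.41632e-10.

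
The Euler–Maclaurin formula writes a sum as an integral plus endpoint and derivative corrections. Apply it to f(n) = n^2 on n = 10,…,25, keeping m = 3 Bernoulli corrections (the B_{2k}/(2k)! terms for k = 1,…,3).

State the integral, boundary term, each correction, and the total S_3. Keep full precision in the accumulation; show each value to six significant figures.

S_3 ≈ 5240.00

∫_10^25 x^2 dx evaluates to 4875.00.
Endpoint term: (f(10) + f(25))/2 = (100.000 + 625.000)/2 = 362.500.
So far: 5237.50.
Order-1 term: 1/12 · (50.0000 − 20.0000) = 2.50000.
Partial sum through k=1: 5240.00.
Order-2 term: −1/720 · (0.00000 − 0.00000) = 0.00000.
Partial sum through k=2: 5240.00.
Order-3 term: 1/30240 · (0.00000 − 0.00000) = 0.00000.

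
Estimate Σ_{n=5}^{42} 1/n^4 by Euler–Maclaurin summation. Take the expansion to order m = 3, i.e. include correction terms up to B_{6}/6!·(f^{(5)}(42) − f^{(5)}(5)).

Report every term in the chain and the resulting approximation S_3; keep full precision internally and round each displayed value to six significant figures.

The integral term ∫_5^42 1/x^4 dx = 0.00266217.
Boundary: ½(f(5) + f(42)) = ½(0.00160000 + 3.21368e-07) = 0.000800161.
Integral + boundary = 0.00346233.
k=1: B_{2}/(2)! × [f^{(1)}(42) − f^{(1)}(5)] = 1/12 × (-3.06065e-08 − (-0.00128000)) = 0.000106664.
After k=1: 0.00356899.
k=2: B_{4}/(4)! × [f^{(3)}(42) − f^{(3)}(5)] = −1/720 × (-5.20519e-10 − (-0.00153600)) = -2.13333e-06.
After k=2: 0.00356686.
k=3: B_{6}/(6)! × [f^{(5)}(42) − f^{(5)}(5)] = 1/30240 × (-1.65244e-11 − (-0.00344064)) = 1.13778e-07.

S_3 ≈ 0.00356697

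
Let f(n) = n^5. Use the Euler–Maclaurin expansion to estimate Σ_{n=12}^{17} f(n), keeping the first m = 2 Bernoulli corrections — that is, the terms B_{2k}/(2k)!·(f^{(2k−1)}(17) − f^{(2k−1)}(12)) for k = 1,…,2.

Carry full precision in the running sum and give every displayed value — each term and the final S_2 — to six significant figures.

S_2 ≈ 4.38576e+06

∫_12^17 x^5 dx evaluates to 3.52526e+06.
Endpoint term: (f(12) + f(17))/2 = (248832 + 1.41986e+06)/2 = 834344.
Running total after boundary: 4.35961e+06.
Correction k=1: B_{2}/2! · (f^{(1)}(17) − f^{(1)}(12)) = 1/12 · (417605 − 103680) = 26160.4.
After k=1: 4.38577e+06.
Correction k=2: B_{4}/4! · (f^{(3)}(17) − f^{(3)}(12)) = −1/720 · (17340.0 − 8640.00) = -12.0833.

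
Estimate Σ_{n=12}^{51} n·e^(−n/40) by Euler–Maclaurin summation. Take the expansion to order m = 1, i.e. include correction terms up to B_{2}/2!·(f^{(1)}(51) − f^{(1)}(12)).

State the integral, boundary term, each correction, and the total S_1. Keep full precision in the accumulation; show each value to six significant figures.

S_1 ≈ 535.294

Integral: ∫_12^51 x·e^(−x/40) dx = 523.773.
Boundary: ½(f(12) + f(51)) = ½(8.88982 + 14.2510) = 11.5704.
Running total after boundary: 535.344.
Correction k=1: B_{2}/2! · (f^{(1)}(51) − f^{(1)}(12)) = 1/12 · (-0.0768435 − 0.518573) = -0.0496180.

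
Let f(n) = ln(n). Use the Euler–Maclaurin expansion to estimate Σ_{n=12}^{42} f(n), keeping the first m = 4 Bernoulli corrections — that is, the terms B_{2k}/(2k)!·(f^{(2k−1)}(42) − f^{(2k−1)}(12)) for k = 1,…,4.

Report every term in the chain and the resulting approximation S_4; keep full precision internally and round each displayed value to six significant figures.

∫_12^42 ln(x) dx evaluates to 97.1632.
½[f(12) + f(42)] = ½[2.48491 + 3.73767] = 3.11129.
Integral + boundary = 100.275.
k=1: B_{2}/(2)! × [f^{(1)}(42) − f^{(1)}(12)] = 1/12 × (0.0238095 − 0.0833333) = -0.00496032.
Partial sum through k=1: 100.270.
k=2: B_{4}/(4)! × [f^{(3)}(42) − f^{(3)}(12)] = −1/720 × (2.69949e-05 − 0.00115741) = 1.57002e-06.
Partial sum through k=2: 100.270.
k=3: B_{6}/(6)! × [f^{(5)}(42) − f^{(5)}(12)] = 1/30240 × (1.83639e-07 − 9.64506e-05) = -3.18343e-09.
Partial sum through k=3: 100.270.
k=4: B_{8}/(8)! × [f^{(7)}(42) − f^{(7)}(12)] = −1/1209600 × (3.12311e-09 − 2.00939e-05) = 1.66094e-11.

S_4 ≈ 100.270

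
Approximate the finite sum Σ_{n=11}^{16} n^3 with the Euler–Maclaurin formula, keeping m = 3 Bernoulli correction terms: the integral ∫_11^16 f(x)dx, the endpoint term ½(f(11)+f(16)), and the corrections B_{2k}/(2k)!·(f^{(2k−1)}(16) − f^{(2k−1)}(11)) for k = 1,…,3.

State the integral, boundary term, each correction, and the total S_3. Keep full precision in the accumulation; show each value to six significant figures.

S_3 ≈ 15471.0

∫_11^16 x^3 dx evaluates to 12723.8.
Endpoint term: (f(11) + f(16))/2 = (1331.00 + 4096.00)/2 = 2713.50.
So far: 15437.2.
k=1: B_{2}/(2)! × [f^{(1)}(16) − f^{(1)}(11)] = 1/12 × (768.000 − 363.000) = 33.7500.
Partial sum through k=1: 15471.0.
k=2: B_{4}/(4)! × [f^{(3)}(16) − f^{(3)}(11)] = −1/720 × (6.00000 − 6.00000) = 0.00000.
Partial sum through k=2: 15471.0.
k=3: B_{6}/(6)! × [f^{(5)}(16) − f^{(5)}(11)] = 1/30240 × (0.00000 − 0.00000) = 0.00000.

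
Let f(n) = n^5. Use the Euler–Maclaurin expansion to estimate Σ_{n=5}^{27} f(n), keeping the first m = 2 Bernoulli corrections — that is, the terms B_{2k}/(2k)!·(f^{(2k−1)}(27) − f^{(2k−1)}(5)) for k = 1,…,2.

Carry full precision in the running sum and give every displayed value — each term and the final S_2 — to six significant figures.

S_2 ≈ 7.19646e+07

Integral: ∫_5^27 x^5 dx = 6.45675e+07.
Boundary: ½(f(5) + f(27)) = ½(3125.00 + 1.43489e+07) = 7.17602e+06.
Running total after boundary: 7.17435e+07.
k=1: B_{2}/(2)! × [f^{(1)}(27) − f^{(1)}(5)] = 1/12 × (2.65720e+06 − 3125.00) = 221173.
Partial sum through k=1: 7.19647e+07.
k=2: B_{4}/(4)! × [f^{(3)}(27) − f^{(3)}(5)] = −1/720 × (43740.0 − 1500.00) = -58.6667.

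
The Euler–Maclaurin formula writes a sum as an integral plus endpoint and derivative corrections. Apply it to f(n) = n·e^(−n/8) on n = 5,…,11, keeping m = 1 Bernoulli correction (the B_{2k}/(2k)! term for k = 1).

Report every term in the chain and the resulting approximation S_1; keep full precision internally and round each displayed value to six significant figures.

S_1 ≈ 19.9397

∫_5^11 x·e^(−x/8) dx evaluates to 17.2356.
Endpoint term: (f(5) + f(11))/2 = (2.67631 + 2.78124)/2 = 2.72877.
Running total after boundary: 19.9643.
k=1: B_{2}/(2)! × [f^{(1)}(11) − f^{(1)}(5)] = 1/12 × (-0.0948148 − 0.200723) = -0.0246282.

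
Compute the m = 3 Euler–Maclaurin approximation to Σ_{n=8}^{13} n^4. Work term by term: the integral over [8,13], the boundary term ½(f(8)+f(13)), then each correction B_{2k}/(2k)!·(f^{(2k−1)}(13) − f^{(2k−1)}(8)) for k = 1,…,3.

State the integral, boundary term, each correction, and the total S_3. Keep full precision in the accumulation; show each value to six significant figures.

The integral term ∫_8^13 x^4 dx = 67705.0.
Endpoint term: (f(8) + f(13))/2 = (4096.00 + 28561.0)/2 = 16328.5.
So far: 84033.5.
Correction k=1: B_{2}/2! · (f^{(1)}(13) − f^{(1)}(8)) = 1/12 · (8788.00 − 2048.00) = 561.667.
Partial sum through k=1: 84595.2.
Correction k=2: B_{4}/4! · (f^{(3)}(13) − f^{(3)}(8)) = −1/720 · (312.000 − 192.000) = -0.166667.
Partial sum through k=2: 84595.0.
Correction k=3: B_{6}/6! · (f^{(5)}(13) − f^{(5)}(8)) = 1/30240 · (0.00000 − 0.00000) = 0.00000.

S_3 ≈ 84595.0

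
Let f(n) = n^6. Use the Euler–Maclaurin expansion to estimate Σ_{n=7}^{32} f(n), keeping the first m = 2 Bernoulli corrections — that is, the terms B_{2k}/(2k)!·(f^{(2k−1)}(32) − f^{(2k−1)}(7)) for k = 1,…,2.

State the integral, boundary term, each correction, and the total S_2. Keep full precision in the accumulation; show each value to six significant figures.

S_2 ≈ 5.46211e+09

∫_7^32 x^6 dx evaluates to 4.90842e+09.
Endpoint term: (f(7) + f(32))/2 = (117649 + 1.07374e+09)/2 = 5.36930e+08.
Running total after boundary: 5.44535e+09.
Order-1 term: 1/12 · (2.01327e+08 − 100842) = 1.67688e+07.
Partial sum through k=1: 5.46211e+09.
Order-2 term: −1/720 · (3.93216e+06 − 41160.0) = -5404.17.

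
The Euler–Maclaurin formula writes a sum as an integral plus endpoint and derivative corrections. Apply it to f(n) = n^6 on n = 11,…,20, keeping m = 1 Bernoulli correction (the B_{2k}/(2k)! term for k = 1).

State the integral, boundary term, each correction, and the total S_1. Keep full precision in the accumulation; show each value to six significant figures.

S_1 ≈ 2.14479e+08

The integral term ∫_11^20 x^6 dx = 1.80073e+08.
½[f(11) + f(20)] = ½[1.77156e+06 + 6.40000e+07] = 3.28858e+07.
So far: 2.12959e+08.
Correction k=1: B_{2}/2! · (f^{(1)}(20) − f^{(1)}(11)) = 1/12 · (1.92000e+07 − 966306) = 1.51947e+06.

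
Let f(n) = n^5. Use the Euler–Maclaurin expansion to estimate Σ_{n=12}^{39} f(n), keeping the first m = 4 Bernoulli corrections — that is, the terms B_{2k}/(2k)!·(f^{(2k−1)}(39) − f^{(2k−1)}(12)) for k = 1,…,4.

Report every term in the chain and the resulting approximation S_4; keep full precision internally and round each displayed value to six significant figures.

The integral term ∫_12^39 x^5 dx = 5.85960e+08.
½[f(12) + f(39)] = ½[248832 + 9.02242e+07] = 4.52365e+07.
Integral + boundary = 6.31196e+08.
Correction k=1: B_{2}/2! · (f^{(1)}(39) − f^{(1)}(12)) = 1/12 · (1.15672e+07 − 103680) = 955294.
After k=1: 6.32151e+08.
Correction k=2: B_{4}/4! · (f^{(3)}(39) − f^{(3)}(12)) = −1/720 · (91260.0 − 8640.00) = -114.750.
After k=2: 6.32151e+08.
Correction k=3: B_{6}/6! · (f^{(5)}(39) − f^{(5)}(12)) = 1/30240 · (120.000 − 120.000) = 0.00000.
After k=3: 6.32151e+08.
Correction k=4: B_{8}/8! · (f^{(7)}(39) − f^{(7)}(12)) = −1/1209600 · (0.00000 − 0.00000) = 0.00000.

S_4 ≈ 6.32151e+08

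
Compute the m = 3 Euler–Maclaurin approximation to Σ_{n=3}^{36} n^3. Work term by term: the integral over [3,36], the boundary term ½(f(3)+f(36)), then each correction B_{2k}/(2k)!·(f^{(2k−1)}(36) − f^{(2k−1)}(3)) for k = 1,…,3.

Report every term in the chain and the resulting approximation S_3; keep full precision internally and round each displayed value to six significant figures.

∫_3^36 x^3 dx evaluates to 419884.
½[f(3) + f(36)] = ½[27.0000 + 46656.0] = 23341.5.
So far: 443225.
Correction k=1: B_{2}/2! · (f^{(1)}(36) − f^{(1)}(3)) = 1/12 · (3888.00 − 27.0000) = 321.750.
Partial sum through k=1: 443547.
Correction k=2: B_{4}/4! · (f^{(3)}(36) − f^{(3)}(3)) = −1/720 · (6.00000 − 6.00000) = 0.00000.
Partial sum through k=2: 443547.
Correction k=3: B_{6}/6! · (f^{(5)}(36) − f^{(5)}(3)) = 1/30240 · (0.00000 − 0.00000) = 0.00000.

S_3 ≈ 443547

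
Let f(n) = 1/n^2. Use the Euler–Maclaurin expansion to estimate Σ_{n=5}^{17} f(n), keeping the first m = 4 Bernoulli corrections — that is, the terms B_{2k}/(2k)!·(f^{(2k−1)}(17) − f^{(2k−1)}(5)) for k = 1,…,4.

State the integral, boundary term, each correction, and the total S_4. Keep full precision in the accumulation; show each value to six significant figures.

∫_5^17 1/x^2 dx evaluates to 0.141176.
½[f(5) + f(17)] = ½[0.0400000 + 0.00346021] = 0.0217301.
Integral + boundary = 0.162907.
Correction k=1: B_{2}/2! · (f^{(1)}(17) − f^{(1)}(5)) = 1/12 · (-0.000407083 − (-0.0160000)) = 0.00129941.
Partial sum through k=1: 0.164206.
Correction k=2: B_{4}/4! · (f^{(3)}(17) − f^{(3)}(5)) = −1/720 · (-1.69031e-05 − (-0.00768000)) = -1.06432e-05.
Partial sum through k=2: 0.164195.
Correction k=3: B_{6}/6! · (f^{(5)}(17) − f^{(5)}(5)) = 1/30240 · (-1.75465e-06 − (-0.00921600)) = 3.04704e-07.
Partial sum through k=3: 0.164196.
Correction k=4: B_{8}/8! · (f^{(7)}(17) − f^{(7)}(5)) = −1/1209600 · (-3.40001e-07 − (-0.0206438)) = -1.70664e-08.

S_4 ≈ 0.164196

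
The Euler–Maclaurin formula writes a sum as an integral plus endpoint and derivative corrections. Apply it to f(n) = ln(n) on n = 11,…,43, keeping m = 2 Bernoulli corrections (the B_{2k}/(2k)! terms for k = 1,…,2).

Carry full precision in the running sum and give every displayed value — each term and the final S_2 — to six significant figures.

Integral: ∫_11^43 ln(x) dx = 103.355.
Endpoint term: (f(11) + f(43))/2 = (2.39790 + 3.76120)/2 = 3.07955.
Integral + boundary = 106.434.
Correction k=1: B_{2}/2! · (f^{(1)}(43) − f^{(1)}(11)) = 1/12 · (0.0232558 − 0.0909091) = -0.00563777.
After k=1: 106.429.
Correction k=2: B_{4}/4! · (f^{(3)}(43) − f^{(3)}(11)) = −1/720 · (2.51550e-05 − 0.00150263) = 2.05205e-06.

S_2 ≈ 106.429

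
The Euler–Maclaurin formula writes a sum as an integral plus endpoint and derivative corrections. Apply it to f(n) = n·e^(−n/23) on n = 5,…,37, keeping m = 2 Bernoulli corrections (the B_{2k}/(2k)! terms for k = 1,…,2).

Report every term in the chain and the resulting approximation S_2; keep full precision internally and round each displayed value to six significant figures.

∫_5^37 x·e^(−x/23) dx evaluates to 241.967.
Boundary: ½(f(5) + f(37)) = ½(4.02308 + 7.40549) = 5.71429.
Running total after boundary: 247.681.
Order-1 term: 1/12 · (-0.121830 − 0.629699) = -0.0626274.
After k=1: 247.619.
Order-2 term: −1/720 · (0.000526404 − 0.00423238) = 5.14719e-06.

S_2 ≈ 247.619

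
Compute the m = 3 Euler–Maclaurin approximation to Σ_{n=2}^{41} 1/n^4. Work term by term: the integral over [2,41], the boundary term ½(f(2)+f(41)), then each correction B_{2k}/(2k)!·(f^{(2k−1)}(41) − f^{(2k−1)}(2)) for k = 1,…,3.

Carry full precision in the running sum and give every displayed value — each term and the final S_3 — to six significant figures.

S_3 ≈ 0.0824606

Integral: ∫_2^41 1/x^4 dx = 0.0416618.
Boundary: ½(f(2) + f(41)) = ½(0.0625000 + 3.53887e-07) = 0.0312502.
Running total after boundary: 0.0729120.
Correction k=1: B_{2}/2! · (f^{(1)}(41) − f^{(1)}(2)) = 1/12 · (-3.45256e-08 − (-0.125000)) = 0.0104167.
After k=1: 0.0833287.
Correction k=2: B_{4}/4! · (f^{(3)}(41) − f^{(3)}(2)) = −1/720 · (-6.16161e-10 − (-0.937500)) = -0.00130208.
After k=2: 0.0820266.
Correction k=3: B_{6}/6! · (f^{(5)}(41) − f^{(5)}(2)) = 1/30240 · (-2.05265e-11 − (-13.1250)) = 0.000434028.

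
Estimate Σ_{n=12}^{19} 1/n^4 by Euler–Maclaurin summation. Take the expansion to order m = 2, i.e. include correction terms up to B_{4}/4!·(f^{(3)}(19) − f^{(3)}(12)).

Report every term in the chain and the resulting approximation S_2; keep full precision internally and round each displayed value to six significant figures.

S_2 ≈ 0.000173453

∫_12^19 1/x^4 dx evaluates to 0.000144303.
Boundary: ½(f(12) + f(19)) = ½(4.82253e-05 + 7.67336e-06) = 2.79493e-05.
So far: 0.000172253.
Correction k=1: B_{2}/2! · (f^{(1)}(19) − f^{(1)}(12)) = 1/12 · (-1.61544e-06 − (-1.60751e-05)) = 1.20497e-06.
Running total after k=1: 0.000173458.
Correction k=2: B_{4}/4! · (f^{(3)}(19) − f^{(3)}(12)) = −1/720 · (-1.34247e-07 − (-3.34898e-06)) = -4.46491e-09.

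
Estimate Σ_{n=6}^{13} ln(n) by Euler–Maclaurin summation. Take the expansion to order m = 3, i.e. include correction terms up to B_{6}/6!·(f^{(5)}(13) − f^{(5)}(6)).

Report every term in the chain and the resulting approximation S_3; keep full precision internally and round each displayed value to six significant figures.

S_3 ≈ 17.7647

The integral term ∫_6^13 ln(x) dx = 15.5938.
Endpoint term: (f(6) + f(13))/2 = (1.79176 + 2.56495)/2 = 2.17835.
Running total after boundary: 17.7721.
k=1: B_{2}/(2)! × [f^{(1)}(13) − f^{(1)}(6)] = 1/12 × (0.0769231 − 0.166667) = -0.00747863.
After k=1: 17.7647.
k=2: B_{4}/(4)! × [f^{(3)}(13) − f^{(3)}(6)] = −1/720 × (0.000910332 − 0.00925926) = 1.15957e-05.
After k=2: 17.7647.
k=3: B_{6}/(6)! × [f^{(5)}(13) − f^{(5)}(6)] = 1/30240 × (6.46390e-05 − 0.00308642) = -9.99266e-08.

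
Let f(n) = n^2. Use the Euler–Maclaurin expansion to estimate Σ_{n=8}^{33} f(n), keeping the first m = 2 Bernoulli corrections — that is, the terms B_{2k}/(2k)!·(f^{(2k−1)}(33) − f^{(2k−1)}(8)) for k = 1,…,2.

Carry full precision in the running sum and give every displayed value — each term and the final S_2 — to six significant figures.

Integral: ∫_8^33 x^2 dx = 11808.3.
½[f(8) + f(33)] = ½[64.0000 + 1089.00] = 576.500.
Running total after boundary: 12384.8.
k=1: B_{2}/(2)! × [f^{(1)}(33) − f^{(1)}(8)] = 1/12 × (66.0000 − 16.0000) = 4.16667.
After k=1: 12389.0.
k=2: B_{4}/(4)! × [f^{(3)}(33) − f^{(3)}(8)] = −1/720 × (0.00000 − 0.00000) = 0.00000.

S_2 ≈ 12389.0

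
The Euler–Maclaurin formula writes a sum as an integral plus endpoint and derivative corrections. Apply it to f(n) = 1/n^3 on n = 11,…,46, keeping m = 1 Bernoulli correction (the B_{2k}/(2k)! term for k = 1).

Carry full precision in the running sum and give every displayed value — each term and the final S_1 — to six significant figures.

Integral: ∫_11^46 1/x^3 dx = 0.00389594.
Boundary: ½(f(11) + f(46)) = ½(0.000751315 + 1.02737e-05) = 0.000380794.
Integral + boundary = 0.00427673.
Order-1 term: 1/12 · (-6.70023e-07 − (-0.000204904)) = 1.70195e-05.

S_1 ≈ 0.00429375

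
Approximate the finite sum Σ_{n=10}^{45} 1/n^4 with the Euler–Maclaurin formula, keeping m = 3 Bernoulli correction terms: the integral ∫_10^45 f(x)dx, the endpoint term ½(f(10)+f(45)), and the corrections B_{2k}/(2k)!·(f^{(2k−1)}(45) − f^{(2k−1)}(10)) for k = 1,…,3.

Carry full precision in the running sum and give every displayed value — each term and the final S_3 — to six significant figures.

The integral term ∫_10^45 1/x^4 dx = 0.000329675.
½[f(10) + f(45)] = ½[0.000100000 + 2.43865e-07] = 5.01219e-05.
Integral + boundary = 0.000379797.
k=1: B_{2}/(2)! × [f^{(1)}(45) − f^{(1)}(10)] = 1/12 × (-2.16769e-08 − (-4.00000e-05)) = 3.33153e-06.
After k=1: 0.000383129.
k=2: B_{4}/(4)! × [f^{(3)}(45) − f^{(3)}(10)] = −1/720 × (-3.21139e-10 − (-1.20000e-05)) = -1.66662e-08.
After k=2: 0.000383112.
k=3: B_{6}/(6)! × [f^{(5)}(45) − f^{(5)}(10)] = 1/30240 × (-8.88089e-12 − (-6.72000e-06)) = 2.22222e-10.

S_3 ≈ 0.000383112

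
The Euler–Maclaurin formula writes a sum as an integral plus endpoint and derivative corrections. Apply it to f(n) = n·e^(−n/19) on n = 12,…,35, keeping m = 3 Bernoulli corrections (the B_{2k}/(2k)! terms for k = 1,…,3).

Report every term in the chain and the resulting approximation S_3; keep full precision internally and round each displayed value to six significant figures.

The integral term ∫_12^35 x·e^(−x/19) dx = 150.598.
½[f(12) + f(35)] = ½[6.38102 + 5.54692] = 5.96397.
So far: 156.562.
Correction k=1: B_{2}/2! · (f^{(1)}(35) − f^{(1)}(12)) = 1/12 · (-0.133460 − 0.195908) = -0.0274473.
After k=1: 156.534.
Correction k=2: B_{4}/4! · (f^{(3)}(35) − f^{(3)}(12)) = −1/720 · (0.000508330 − 0.00348867) = 4.13937e-06.
After k=2: 156.534.
Correction k=3: B_{6}/6! · (f^{(5)}(35) − f^{(5)}(12)) = 1/30240 · (3.84032e-06 − 1.78246e-05) = -4.62442e-10.

S_3 ≈ 156.534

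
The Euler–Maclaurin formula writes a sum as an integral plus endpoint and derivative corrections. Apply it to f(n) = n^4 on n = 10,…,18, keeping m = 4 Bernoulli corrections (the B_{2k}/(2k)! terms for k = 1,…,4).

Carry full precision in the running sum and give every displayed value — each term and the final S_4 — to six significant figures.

S_4 ≈ 417012

∫_10^18 x^4 dx evaluates to 357914.
Boundary: ½(f(10) + f(18)) = ½(10000.0 + 104976) = 57488.0.
Running total after boundary: 415402.
Order-1 term: 1/12 · (23328.0 − 4000.00) = 1610.67.
After k=1: 417012.
Order-2 term: −1/720 · (432.000 − 240.000) = -0.266667.
After k=2: 417012.
Order-3 term: 1/30240 · (0.00000 − 0.00000) = 0.00000.
After k=3: 417012.
Order-4 term: −1/1209600 · (0.00000 − 0.00000) = 0.00000.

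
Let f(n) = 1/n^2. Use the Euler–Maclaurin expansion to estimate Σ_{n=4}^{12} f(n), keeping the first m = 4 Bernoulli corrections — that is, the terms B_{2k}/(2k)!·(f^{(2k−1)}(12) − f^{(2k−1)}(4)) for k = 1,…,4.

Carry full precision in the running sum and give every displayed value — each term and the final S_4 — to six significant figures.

The integral term ∫_4^12 1/x^2 dx = 0.166667.
Boundary: ½(f(4) + f(12)) = ½(0.0625000 + 0.00694444) = 0.0347222.
So far: 0.201389.
Correction k=1: B_{2}/2! · (f^{(1)}(12) − f^{(1)}(4)) = 1/12 · (-0.00115741 − (-0.0312500)) = 0.00250772.
Partial sum through k=1: 0.203897.
Correction k=2: B_{4}/4! · (f^{(3)}(12) − f^{(3)}(4)) = −1/720 · (-9.64506e-05 − (-0.0234375)) = -3.24181e-05.
Partial sum through k=2: 0.203864.
Correction k=3: B_{6}/6! · (f^{(5)}(12) − f^{(5)}(4)) = 1/30240 · (-2.00939e-05 − (-0.0439453)) = 1.45255e-06.
Partial sum through k=3: 0.203866.
Correction k=4: B_{8}/8! · (f^{(7)}(12) − f^{(7)}(4)) = −1/1209600 · (-7.81429e-06 − (-0.153809)) = -1.27150e-07.

S_4 ≈ 0.203866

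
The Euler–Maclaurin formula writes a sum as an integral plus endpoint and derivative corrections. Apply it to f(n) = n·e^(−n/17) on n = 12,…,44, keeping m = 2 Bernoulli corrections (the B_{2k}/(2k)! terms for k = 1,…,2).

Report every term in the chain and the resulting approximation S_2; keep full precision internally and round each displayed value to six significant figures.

S_2 ≈ 170.041

∫_12^44 x·e^(−x/17) dx evaluates to 165.447.
½[f(12) + f(44)] = ½[5.92407 + 3.30671] = 4.61539.
Running total after boundary: 170.063.
k=1: B_{2}/(2)! × [f^{(1)}(44) − f^{(1)}(12)] = 1/12 × (-0.119360 − 0.145198) = -0.0220465.
After k=1: 170.041.
k=2: B_{4}/(4)! × [f^{(3)}(44) − f^{(3)}(12)] = −1/720 × (0.000107077 − 0.00391884) = 5.29411e-06.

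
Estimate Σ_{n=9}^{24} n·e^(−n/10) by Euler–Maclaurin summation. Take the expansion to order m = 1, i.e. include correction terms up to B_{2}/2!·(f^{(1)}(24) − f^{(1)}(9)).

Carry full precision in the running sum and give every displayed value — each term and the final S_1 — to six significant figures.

The integral term ∫_9^24 x·e^(−x/10) dx = 46.4041.
Endpoint term: (f(9) + f(24))/2 = (3.65913 + 2.17723)/2 = 2.91818.
So far: 49.3223.
Order-1 term: 1/12 · (-0.127005 − 0.0406570) = -0.0139718.

S_1 ≈ 49.3083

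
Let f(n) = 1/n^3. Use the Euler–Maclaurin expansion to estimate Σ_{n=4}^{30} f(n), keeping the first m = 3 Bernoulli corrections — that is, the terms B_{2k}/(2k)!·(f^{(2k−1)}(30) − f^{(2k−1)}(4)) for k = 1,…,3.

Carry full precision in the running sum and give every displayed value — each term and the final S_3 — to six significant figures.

S_3 ≈ 0.0394826

The integral term ∫_4^30 1/x^3 dx = 0.0306944.
Endpoint term: (f(4) + f(30))/2 = (0.0156250 + 3.70370e-05)/2 = 0.00783102.
Integral + boundary = 0.0385255.
Correction k=1: B_{2}/2! · (f^{(1)}(30) − f^{(1)}(4)) = 1/12 · (-3.70370e-06 − (-0.0117188)) = 0.000976254.
Running total after k=1: 0.0395017.
Correction k=2: B_{4}/4! · (f^{(3)}(30) − f^{(3)}(4)) = −1/720 · (-8.23045e-08 − (-0.0146484)) = -2.03449e-05.
Running total after k=2: 0.0394814.
Correction k=3: B_{6}/6! · (f^{(5)}(30) − f^{(5)}(4)) = 1/30240 · (-3.84088e-09 − (-0.0384521)) = 1.27157e-06.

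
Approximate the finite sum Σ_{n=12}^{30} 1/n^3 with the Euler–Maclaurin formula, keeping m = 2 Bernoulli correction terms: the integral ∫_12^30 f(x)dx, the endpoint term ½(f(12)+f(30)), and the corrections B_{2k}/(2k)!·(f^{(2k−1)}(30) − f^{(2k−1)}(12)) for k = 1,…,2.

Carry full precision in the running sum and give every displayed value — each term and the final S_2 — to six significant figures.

S_2 ≈ 0.00323626

Integral: ∫_12^30 1/x^3 dx = 0.00291667.
Boundary: ½(f(12) + f(30)) = ½(0.000578704 + 3.70370e-05) = 0.000307870.
Integral + boundary = 0.00322454.
Correction k=1: B_{2}/2! · (f^{(1)}(30) − f^{(1)}(12)) = 1/12 · (-3.70370e-06 − (-0.000144676)) = 1.17477e-05.
Partial sum through k=1: 0.00323628.
Correction k=2: B_{4}/4! · (f^{(3)}(30) − f^{(3)}(12)) = −1/720 · (-8.23045e-08 − (-2.00939e-05)) = -2.77939e-08.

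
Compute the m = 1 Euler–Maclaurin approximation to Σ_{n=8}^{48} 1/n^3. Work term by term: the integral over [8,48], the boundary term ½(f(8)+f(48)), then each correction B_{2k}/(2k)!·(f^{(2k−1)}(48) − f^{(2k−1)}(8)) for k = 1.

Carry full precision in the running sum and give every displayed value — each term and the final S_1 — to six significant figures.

S_1 ≈ 0.00863756

Integral: ∫_8^48 1/x^3 dx = 0.00759549.
Boundary: ½(f(8) + f(48)) = ½(0.00195312 + 9.04225e-06) = 0.000981084.
Running total after boundary: 0.00857657.
Correction k=1: B_{2}/2! · (f^{(1)}(48) − f^{(1)}(8)) = 1/12 · (-5.65140e-07 − (-0.000732422)) = 6.09881e-05.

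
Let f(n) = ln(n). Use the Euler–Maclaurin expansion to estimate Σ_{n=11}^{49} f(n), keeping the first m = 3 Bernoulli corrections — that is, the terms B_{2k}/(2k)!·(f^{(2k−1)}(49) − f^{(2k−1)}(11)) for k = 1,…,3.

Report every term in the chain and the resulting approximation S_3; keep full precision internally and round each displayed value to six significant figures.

S_3 ≈ 129.461

The integral term ∫_11^49 ln(x) dx = 126.322.
Endpoint term: (f(11) + f(49))/2 = (2.39790 + 3.89182)/2 = 3.14486.
Running total after boundary: 129.467.
Order-1 term: 1/12 · (0.0204082 − 0.0909091) = -0.00587508.
Partial sum through k=1: 129.461.
Order-2 term: −1/720 · (1.69997e-05 − 0.00150263) = 2.06337e-06.
Partial sum through k=2: 129.461.
Order-3 term: 1/30240 · (8.49632e-08 − 0.000149021) = -4.92514e-09.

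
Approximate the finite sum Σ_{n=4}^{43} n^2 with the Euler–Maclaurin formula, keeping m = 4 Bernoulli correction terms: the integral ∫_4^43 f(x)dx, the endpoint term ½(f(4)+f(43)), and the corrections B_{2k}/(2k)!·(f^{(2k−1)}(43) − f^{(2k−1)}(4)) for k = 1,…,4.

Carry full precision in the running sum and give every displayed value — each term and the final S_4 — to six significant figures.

S_4 ≈ 27420.0

The integral term ∫_4^43 x^2 dx = 26481.0.
Endpoint term: (f(4) + f(43))/2 = (16.0000 + 1849.00)/2 = 932.500.
So far: 27413.5.
Correction k=1: B_{2}/2! · (f^{(1)}(43) − f^{(1)}(4)) = 1/12 · (86.0000 − 8.00000) = 6.50000.
Partial sum through k=1: 27420.0.
Correction k=2: B_{4}/4! · (f^{(3)}(43) − f^{(3)}(4)) = −1/720 · (0.00000 − 0.00000) = 0.00000.
Partial sum through k=2: 27420.0.
Correction k=3: B_{6}/6! · (f^{(5)}(43) − f^{(5)}(4)) = 1/30240 · (0.00000 − 0.00000) = 0.00000.
Partial sum through k=3: 27420.0.
Correction k=4: B_{8}/8! · (f^{(7)}(43) − f^{(7)}(4)) = −1/1209600 · (0.00000 − 0.00000) = 0.00000.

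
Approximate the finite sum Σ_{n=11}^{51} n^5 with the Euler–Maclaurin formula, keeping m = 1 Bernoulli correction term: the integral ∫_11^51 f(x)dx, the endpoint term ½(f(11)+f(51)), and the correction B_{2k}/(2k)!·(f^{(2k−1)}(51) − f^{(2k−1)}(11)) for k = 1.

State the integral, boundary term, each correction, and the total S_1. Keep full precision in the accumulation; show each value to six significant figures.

S_1 ≈ 3.10783e+09

The integral term ∫_11^51 x^5 dx = 2.93242e+09.
½[f(11) + f(51)] = ½[161051 + 3.45025e+08] = 1.72593e+08.
So far: 3.10501e+09.
Order-1 term: 1/12 · (3.38260e+07 − 73205.0) = 2.81273e+06.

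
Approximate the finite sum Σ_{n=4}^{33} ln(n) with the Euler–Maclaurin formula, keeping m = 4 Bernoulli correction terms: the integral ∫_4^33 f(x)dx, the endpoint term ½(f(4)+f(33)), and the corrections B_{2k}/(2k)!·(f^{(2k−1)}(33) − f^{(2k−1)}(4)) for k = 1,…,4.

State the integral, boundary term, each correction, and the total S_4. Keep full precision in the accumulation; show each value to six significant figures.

S_4 ≈ 83.2627

∫_4^33 ln(x) dx evaluates to 80.8396.
Endpoint term: (f(4) + f(33))/2 = (1.38629 + 3.49651)/2 = 2.44140.
So far: 83.2810.
Correction k=1: B_{2}/2! · (f^{(1)}(33) − f^{(1)}(4)) = 1/12 · (0.0303030 − 0.250000) = -0.0183081.
After k=1: 83.2627.
Correction k=2: B_{4}/4! · (f^{(3)}(33) − f^{(3)}(4)) = −1/720 · (5.56529e-05 − 0.0312500) = 4.33255e-05.
After k=2: 83.2627.
Correction k=3: B_{6}/6! · (f^{(5)}(33) − f^{(5)}(4)) = 1/30240 · (6.13256e-07 − 0.0234375) = -7.75029e-07.
After k=3: 83.2627.
Correction k=4: B_{8}/8! · (f^{(7)}(33) − f^{(7)}(4)) = −1/1209600 · (1.68941e-08 − 0.0439453) = 3.63304e-08.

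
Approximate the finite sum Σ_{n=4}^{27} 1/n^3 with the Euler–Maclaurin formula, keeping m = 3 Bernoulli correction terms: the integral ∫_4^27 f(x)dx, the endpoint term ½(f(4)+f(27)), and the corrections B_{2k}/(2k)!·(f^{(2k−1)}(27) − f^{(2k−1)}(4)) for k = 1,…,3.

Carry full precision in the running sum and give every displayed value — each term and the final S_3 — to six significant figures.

S_3 ≈ 0.0393591

The integral term ∫_4^27 1/x^3 dx = 0.0305641.
½[f(4) + f(27)] = ½[0.0156250 + 5.08053e-05] = 0.00783790.
So far: 0.0384020.
k=1: B_{2}/(2)! × [f^{(1)}(27) − f^{(1)}(4)] = 1/12 × (-5.64503e-06 − (-0.0117188)) = 0.000976092.
After k=1: 0.0393781.
k=2: B_{4}/(4)! × [f^{(3)}(27) − f^{(3)}(4)] = −1/720 × (-1.54870e-07 − (-0.0146484)) = -2.03448e-05.
After k=2: 0.0393578.
k=3: B_{6}/(6)! × [f^{(5)}(27) − f^{(5)}(4)] = 1/30240 × (-8.92258e-09 − (-0.0384521)) = 1.27157e-06.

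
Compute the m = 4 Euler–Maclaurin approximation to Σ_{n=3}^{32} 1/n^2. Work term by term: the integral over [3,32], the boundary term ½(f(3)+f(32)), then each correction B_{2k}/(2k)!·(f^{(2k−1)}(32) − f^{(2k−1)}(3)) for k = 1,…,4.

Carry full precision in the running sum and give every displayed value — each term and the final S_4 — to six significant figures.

The integral term ∫_3^32 1/x^2 dx = 0.302083.
Boundary: ½(f(3) + f(32)) = ½(0.111111 + 0.000976562) = 0.0560438.
Running total after boundary: 0.358127.
k=1: B_{2}/(2)! × [f^{(1)}(32) − f^{(1)}(3)] = 1/12 × (-6.10352e-05 − (-0.0740741)) = 0.00616775.
After k=1: 0.364295.
k=2: B_{4}/(4)! × [f^{(3)}(32) − f^{(3)}(3)] = −1/720 × (-7.15256e-07 − (-0.0987654)) = -0.000137173.
After k=2: 0.364158.
k=3: B_{6}/(6)! × [f^{(5)}(32) − f^{(5)}(3)] = 1/30240 × (-2.09548e-08 − (-0.329218)) = 1.08868e-05.
After k=3: 0.364169.
k=4: B_{8}/(8)! × [f^{(7)}(32) − f^{(7)}(3)] = −1/1209600 × (-1.14596e-09 − (-2.04847)) = -1.69351e-06.

S_4 ≈ 0.364167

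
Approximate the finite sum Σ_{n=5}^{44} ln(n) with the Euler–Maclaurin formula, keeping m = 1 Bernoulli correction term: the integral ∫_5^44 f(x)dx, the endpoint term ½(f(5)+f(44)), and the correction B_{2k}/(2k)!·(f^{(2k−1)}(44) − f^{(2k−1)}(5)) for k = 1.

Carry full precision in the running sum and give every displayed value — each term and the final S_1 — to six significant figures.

Integral: ∫_5^44 ln(x) dx = 119.457.
½[f(5) + f(44)] = ½[1.60944 + 3.78419] = 2.69681.
So far: 122.154.
Correction k=1: B_{2}/2! · (f^{(1)}(44) − f^{(1)}(5)) = 1/12 · (0.0227273 − 0.200000) = -0.0147727.

S_1 ≈ 122.139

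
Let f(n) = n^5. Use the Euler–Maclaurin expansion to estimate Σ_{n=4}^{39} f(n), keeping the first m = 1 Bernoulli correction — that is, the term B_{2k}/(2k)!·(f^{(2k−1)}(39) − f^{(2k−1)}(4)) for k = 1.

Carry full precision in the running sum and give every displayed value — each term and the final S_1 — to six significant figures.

S_1 ≈ 6.32533e+08

∫_4^39 x^5 dx evaluates to 5.86457e+08.
½[f(4) + f(39)] = ½[1024.00 + 9.02242e+07] = 4.51126e+07.
So far: 6.31569e+08.
Order-1 term: 1/12 · (1.15672e+07 − 1280.00) = 963827.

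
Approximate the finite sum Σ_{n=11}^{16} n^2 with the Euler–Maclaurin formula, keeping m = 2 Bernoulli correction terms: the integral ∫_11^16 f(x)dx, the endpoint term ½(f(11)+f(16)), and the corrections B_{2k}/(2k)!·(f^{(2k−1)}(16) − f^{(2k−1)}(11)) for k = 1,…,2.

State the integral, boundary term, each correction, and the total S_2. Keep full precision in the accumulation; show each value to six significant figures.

S_2 ≈ 1111.00

Integral: ∫_11^16 x^2 dx = 921.667.
Endpoint term: (f(11) + f(16))/2 = (121.000 + 256.000)/2 = 188.500.
So far: 1110.17.
Correction k=1: B_{2}/2! · (f^{(1)}(16) − f^{(1)}(11)) = 1/12 · (32.0000 − 22.0000) = 0.833333.
Partial sum through k=1: 1111.00.
Correction k=2: B_{4}/4! · (f^{(3)}(16) − f^{(3)}(11)) = −1/720 · (0.00000 − 0.00000) = 0.00000.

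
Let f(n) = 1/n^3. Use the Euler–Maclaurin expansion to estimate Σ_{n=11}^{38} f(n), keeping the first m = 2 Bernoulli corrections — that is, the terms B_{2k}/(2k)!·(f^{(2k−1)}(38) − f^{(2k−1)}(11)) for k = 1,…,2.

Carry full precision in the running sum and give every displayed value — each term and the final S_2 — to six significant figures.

S_2 ≈ 0.00418765

∫_11^38 1/x^3 dx evaluates to 0.00378597.
Boundary: ½(f(11) + f(38)) = ½(0.000751315 + 1.82242e-05) = 0.000384770.
So far: 0.00417074.
Order-1 term: 1/12 · (-1.43876e-06 − (-0.000204904)) = 1.69554e-05.
Running total after k=1: 0.00418770.
Order-2 term: −1/720 · (-1.99274e-08 − (-3.38684e-05)) = -4.70118e-08.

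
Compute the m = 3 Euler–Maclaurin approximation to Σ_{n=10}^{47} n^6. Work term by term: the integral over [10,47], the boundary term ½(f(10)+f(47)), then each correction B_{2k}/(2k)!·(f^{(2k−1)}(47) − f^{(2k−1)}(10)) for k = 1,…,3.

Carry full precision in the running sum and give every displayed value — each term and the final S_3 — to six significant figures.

S_3 ≈ 7.78780e+10

The integral term ∫_10^47 x^6 dx = 7.23733e+10.
Boundary: ½(f(10) + f(47)) = ½(1.00000e+06 + 1.07792e+10) = 5.39011e+09.
Integral + boundary = 7.77634e+10.
Order-1 term: 1/12 · (1.37607e+09 − 600000) = 1.14623e+08.
After k=1: 7.78780e+10.
Order-2 term: −1/720 · (1.24588e+07 − 120000) = -17137.2.
After k=2: 7.78780e+10.
Order-3 term: 1/30240 · (33840.0 − 7200.00) = 0.880952.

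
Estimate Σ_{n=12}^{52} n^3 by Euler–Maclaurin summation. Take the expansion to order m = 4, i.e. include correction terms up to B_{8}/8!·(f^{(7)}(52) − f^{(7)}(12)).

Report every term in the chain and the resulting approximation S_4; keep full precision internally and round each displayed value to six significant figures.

The integral term ∫_12^52 x^3 dx = 1.82272e+06.
Endpoint term: (f(12) + f(52))/2 = (1728.00 + 140608)/2 = 71168.0.
Integral + boundary = 1.89389e+06.
k=1: B_{2}/(2)! × [f^{(1)}(52) − f^{(1)}(12)] = 1/12 × (8112.00 − 432.000) = 640.000.
After k=1: 1.89453e+06.
k=2: B_{4}/(4)! × [f^{(3)}(52) − f^{(3)}(12)] = −1/720 × (6.00000 − 6.00000) = 0.00000.
After k=2: 1.89453e+06.
k=3: B_{6}/(6)! × [f^{(5)}(52) − f^{(5)}(12)] = 1/30240 × (0.00000 − 0.00000) = 0.00000.
After k=3: 1.89453e+06.
k=4: B_{8}/(8)! × [f^{(7)}(52) − f^{(7)}(12)] = −1/1209600 × (0.00000 − 0.00000) = 0.00000.

S_4 ≈ 1.89453e+06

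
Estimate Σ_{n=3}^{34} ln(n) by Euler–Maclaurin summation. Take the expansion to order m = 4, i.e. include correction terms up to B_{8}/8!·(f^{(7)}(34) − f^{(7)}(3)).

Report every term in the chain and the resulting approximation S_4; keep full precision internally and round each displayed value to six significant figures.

S_4 ≈ 87.8877

Integral: ∫_3^34 ln(x) dx = 85.6004.
Endpoint term: (f(3) + f(34))/2 = (1.09861 + 3.52636)/2 = 2.31249.
Integral + boundary = 87.9129.
Order-1 term: 1/12 · (0.0294118 − 0.333333) = -0.0253268.
After k=1: 87.8876.
Order-2 term: −1/720 · (5.08854e-05 − 0.0740741) = 0.000102810.
After k=2: 87.8877.
Order-3 term: 1/30240 · (5.28222e-07 − 0.0987654) = -3.26604e-06.
After k=3: 87.8877.
Order-4 term: −1/1209600 · (1.37082e-08 − 0.329218) = 2.72171e-07.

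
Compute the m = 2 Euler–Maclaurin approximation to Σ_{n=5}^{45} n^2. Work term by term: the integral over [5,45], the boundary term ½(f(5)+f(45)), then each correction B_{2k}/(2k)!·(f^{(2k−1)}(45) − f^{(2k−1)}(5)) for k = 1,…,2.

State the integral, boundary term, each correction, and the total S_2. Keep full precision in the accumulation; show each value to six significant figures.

S_2 ≈ 31365.0

The integral term ∫_5^45 x^2 dx = 30333.3.
Boundary: ½(f(5) + f(45)) = ½(25.0000 + 2025.00) = 1025.00.
Integral + boundary = 31358.3.
Correction k=1: B_{2}/2! · (f^{(1)}(45) − f^{(1)}(5)) = 1/12 · (90.0000 − 10.0000) = 6.66667.
After k=1: 31365.0.
Correction k=2: B_{4}/4! · (f^{(3)}(45) − f^{(3)}(5)) = −1/720 · (0.00000 − 0.00000) = 0.00000.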